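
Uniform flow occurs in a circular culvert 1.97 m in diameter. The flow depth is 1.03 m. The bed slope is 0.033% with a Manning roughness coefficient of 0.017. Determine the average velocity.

For a circular section of diameter D = 1.97 m at depth y = 1.03 m, the central angle is θ = 2 arccos(1 − 2y/D) = 3.233 rad. Then A = (D²/8)(θ − sin θ) = 1.613 m² and P = Dθ/2 = 3.185 m.
Hydraulic radius R = A/P = 1.613/3.185 = 0.5064 m.
From Manning's equation, V = (1/n) R^(2/3) S^(1/2) = (1/0.017) × 0.5064^(2/3) × 0.00033^(1/2) = 0.679 m/s.

V = 0.679 m/s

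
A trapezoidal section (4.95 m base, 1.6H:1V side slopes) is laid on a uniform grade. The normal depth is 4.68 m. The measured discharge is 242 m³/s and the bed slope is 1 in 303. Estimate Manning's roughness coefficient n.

With bottom width b = 4.95 m and side slope z = 1.6: A = (b + zy)y = (4.95 + 1.6×4.68)×4.68 = 58.21 m²; P = b + 2y√(1+z²) = 4.95 + 2×4.68×1.887 = 22.61 m.
Hydraulic radius R = A/P = 58.21/22.61 = 2.574 m.
Rearranging Manning's equation: n = (1/Q) A R^(2/3) S^(1/2) = (1/242) × 58.21 × 2.574^(2/3) × √0.0033 = 0.026.

n = 0.026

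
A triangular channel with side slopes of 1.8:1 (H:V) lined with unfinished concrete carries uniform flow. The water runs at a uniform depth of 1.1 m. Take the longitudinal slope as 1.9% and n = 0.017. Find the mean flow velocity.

V = 4.98 m/s

For a triangular section with side slope z = 1.8: A = zy² = 1.8×1.1² = 2.178 m²; P = 2y√(1+z²) = 2×1.1×2.059 = 4.53 m.
Hydraulic radius R = A/P = 2.178/4.53 = 0.4808 m.
From Manning's equation, V = (1/n) R^(2/3) S^(1/2) = (1/0.017) × 0.4808^(2/3) × 0.019^(1/2) = 4.98 m/s.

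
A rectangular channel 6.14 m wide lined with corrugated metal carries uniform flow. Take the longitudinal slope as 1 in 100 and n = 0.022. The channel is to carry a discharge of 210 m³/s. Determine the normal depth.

y_n = 4.92 m

Manning's equation rearranged: A R^(2/3) = nQ / (1·√S) = 0.022 × 210 / (√0.01) = 46.2.
Try y = 6.29 m: A R^(2/3) = 62.59 — over.
Try y = 4.2 m: A R^(2/3) = 37.79 — short.
Try y = 4.92 m: A R^(2/3) = 46.19 — close enough.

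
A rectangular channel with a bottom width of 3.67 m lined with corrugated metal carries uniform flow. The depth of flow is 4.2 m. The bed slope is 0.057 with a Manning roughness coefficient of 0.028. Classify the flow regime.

Flow area A = b·y = 3.67 × 4.2 = 15.41 m². Wetted perimeter P = b + 2y = 3.67 + 2×4.2 = 12.07 m.
Hydraulic radius R = A/P = 15.41/12.07 = 1.277 m.
V = (1/n) R^(2/3) √S = (1/0.028) × 1.277^(2/3) × √0.057 = 10.04 m/s. Hydraulic depth D_h = A/T = 15.41/3.67 = 4.2 m.
Froude number Fr = V/√(g·D_h) = 10.04/√(9.81×4.2) = 1.56, which is greater than 1, so the flow is supercritical.

supercritical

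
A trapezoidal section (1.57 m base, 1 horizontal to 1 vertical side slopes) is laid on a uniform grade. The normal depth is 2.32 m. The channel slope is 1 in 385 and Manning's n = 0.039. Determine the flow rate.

With bottom width b = 1.57 m and side slope z = 1: A = (b + zy)y = (1.57 + 1×2.32)×2.32 = 9.025 m²; P = b + 2y√(1+z²) = 1.57 + 2×2.32×1.414 = 8.132 m.
Hydraulic radius R = A/P = 9.025/8.132 = 1.11 m.
Manning's equation: Q = (1/n) A R^(2/3) S^(1/2) = (1/0.039) × 9.025 × 1.11^(2/3) × 0.002597^(1/2) = 12.6 m³/s.

Q = 12.6 m³/s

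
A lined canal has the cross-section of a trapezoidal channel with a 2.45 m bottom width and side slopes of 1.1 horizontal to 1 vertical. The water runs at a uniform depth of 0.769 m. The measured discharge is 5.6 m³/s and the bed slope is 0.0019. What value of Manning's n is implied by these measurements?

n = 0.013

With bottom width b = 2.45 m and side slope z = 1.1: A = (b + zy)y = (2.45 + 1.1×0.769)×0.769 = 2.535 m²; P = b + 2y√(1+z²) = 2.45 + 2×0.769×1.487 = 4.736 m.
Hydraulic radius R = A/P = 2.535/4.736 = 0.5351 m.
Rearranging Manning's equation: n = (1/Q) A R^(2/3) S^(1/2) = (1/5.6) × 2.535 × 0.5351^(2/3) × √0.0019 = 0.013.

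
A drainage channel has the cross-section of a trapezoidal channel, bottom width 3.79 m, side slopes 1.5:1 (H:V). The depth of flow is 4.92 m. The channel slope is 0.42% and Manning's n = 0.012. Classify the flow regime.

With bottom width b = 3.79 m and side slope z = 1.5: A = (b + zy)y = (3.79 + 1.5×4.92)×4.92 = 54.96 m²; P = b + 2y√(1+z²) = 3.79 + 2×4.92×1.803 = 21.53 m.
Hydraulic radius R = A/P = 54.96/21.53 = 2.553 m.
V = (1/n) R^(2/3) √S = (1/0.012) × 2.553^(2/3) × √0.0042 = 10.09 m/s. Hydraulic depth D_h = A/T = 54.96/18.55 = 2.963 m.
Froude number Fr = V/√(g·D_h) = 10.09/√(9.81×2.963) = 1.87, which is greater than 1, so the flow is supercritical.

supercritical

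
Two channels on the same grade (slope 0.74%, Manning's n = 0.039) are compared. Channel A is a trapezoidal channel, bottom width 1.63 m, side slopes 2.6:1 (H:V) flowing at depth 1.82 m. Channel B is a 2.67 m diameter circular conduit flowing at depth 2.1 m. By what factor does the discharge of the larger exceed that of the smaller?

2.79

Channel A: With bottom width b = 1.63 m and side slope z = 2.6: A = (b + zy)y = (1.63 + 2.6×1.82)×1.82 = 11.58 m²; P = b + 2y√(1+z²) = 1.63 + 2×1.82×2.786 = 11.77 m. Hydraulic radius R = A/P = 11.58/11.77 = 0.9838 m. Q_A = (1/0.039)·11.58·0.9838^(2/3)·√0.0074 = 25.26 m³/s.
Channel B: For a circular section of diameter D = 2.67 m at depth y = 2.1 m, the central angle is θ = 2 arccos(1 − 2y/D) = 4.362 rad. Then A = (D²/8)(θ − sin θ) = 4.724 m² and P = Dθ/2 = 5.823 m. Hydraulic radius R = A/P = 4.724/5.823 = 0.8112 m. Q_B = (1/0.039)·4.724·0.8112^(2/3)·√0.0074 = 9.063 m³/s.
The larger discharge is 25.26 m³/s and the smaller is 9.063 m³/s; the ratio is 2.79.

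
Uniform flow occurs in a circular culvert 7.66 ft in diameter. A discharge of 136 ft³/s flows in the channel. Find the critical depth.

At critical depth, Q² T / (g A³) = 1, i.e. A³/T = Q²/g = 136²/32.2 = 574.4.
Trying y = 2.14 ft: A³/T = 169.8 — short.
Trying y = 3.47 ft: A³/T = 1095 — over.
Trying y = 2.93 ft: A³/T = 572.3 — close enough.

y_c = 2.93 ft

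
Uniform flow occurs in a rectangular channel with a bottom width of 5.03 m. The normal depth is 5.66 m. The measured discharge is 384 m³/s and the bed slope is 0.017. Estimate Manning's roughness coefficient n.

Flow area A = b·y = 5.03 × 5.66 = 28.47 m². Wetted perimeter P = b + 2y = 5.03 + 2×5.66 = 16.35 m.
Hydraulic radius R = A/P = 28.47/16.35 = 1.741 m.
Rearranging Manning's equation: n = (1/Q) A R^(2/3) S^(1/2) = (1/384) × 28.47 × 1.741^(2/3) × √0.017 = 0.014.

n = 0.014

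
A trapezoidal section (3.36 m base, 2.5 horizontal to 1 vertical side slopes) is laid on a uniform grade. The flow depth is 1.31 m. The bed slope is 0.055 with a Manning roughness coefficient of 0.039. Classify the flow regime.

supercritical

With bottom width b = 3.36 m and side slope z = 2.5: A = (b + zy)y = (3.36 + 2.5×1.31)×1.31 = 8.692 m²; P = b + 2y√(1+z²) = 3.36 + 2×1.31×2.693 = 10.41 m.
Hydraulic radius R = A/P = 8.692/10.41 = 0.8346 m.
V = (1/n) R^(2/3) √S = (1/0.039) × 0.8346^(2/3) × √0.055 = 5.33 m/s. Hydraulic depth D_h = A/T = 8.692/9.91 = 0.8771 m.
Froude number Fr = V/√(g·D_h) = 5.33/√(9.81×0.8771) = 1.82, which is greater than 1, so the flow is supercritical.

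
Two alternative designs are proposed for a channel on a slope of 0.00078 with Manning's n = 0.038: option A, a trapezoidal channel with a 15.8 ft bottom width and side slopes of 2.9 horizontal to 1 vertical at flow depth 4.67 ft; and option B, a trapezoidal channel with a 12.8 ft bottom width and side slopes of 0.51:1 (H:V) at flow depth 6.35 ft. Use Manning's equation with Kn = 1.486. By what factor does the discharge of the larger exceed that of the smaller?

Channel A: With bottom width b = 15.8 ft and side slope z = 2.9: A = (b + zy)y = (15.8 + 2.9×4.67)×4.67 = 137 ft²; P = b + 2y√(1+z²) = 15.8 + 2×4.67×3.068 = 44.45 ft. Hydraulic radius R = A/P = 137/44.45 = 3.083 ft. Q_A = (1.486/0.038)·137·3.083^(2/3)·√0.00078 = 317 ft³/s.
Channel B: With bottom width b = 12.8 ft and side slope z = 0.51: A = (b + zy)y = (12.8 + 0.51×6.35)×6.35 = 101.8 ft²; P = b + 2y√(1+z²) = 12.8 + 2×6.35×1.123 = 27.06 ft. Hydraulic radius R = A/P = 101.8/27.06 = 3.764 ft. Q_B = (1.486/0.038)·101.8·3.764^(2/3)·√0.00078 = 269.2 ft³/s.
The larger discharge is 317 ft³/s and the smaller is 269.2 ft³/s; the ratio is 1.18.

1.18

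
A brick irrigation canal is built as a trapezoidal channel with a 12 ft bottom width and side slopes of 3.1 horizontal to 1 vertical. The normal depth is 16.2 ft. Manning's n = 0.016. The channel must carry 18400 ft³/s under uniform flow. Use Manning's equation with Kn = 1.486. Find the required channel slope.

With bottom width b = 12 ft and side slope z = 3.1: A = (b + zy)y = (12 + 3.1×16.2)×16.2 = 1008 ft²; P = b + 2y√(1+z²) = 12 + 2×16.2×3.257 = 117.5 ft.
Hydraulic radius R = A/P = 1008/117.5 = 8.576 ft.
From Manning's equation, S = [nQ / (1.486 A R^(2/3))]² = [0.016 × 18400 / (1.486 × 1008 × 8.576^(2/3))]² = 0.0022.

S = 0.0022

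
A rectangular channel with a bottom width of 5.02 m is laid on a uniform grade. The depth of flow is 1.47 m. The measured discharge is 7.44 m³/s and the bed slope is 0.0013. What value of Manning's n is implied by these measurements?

Flow area A = b·y = 5.02 × 1.47 = 7.379 m². Wetted perimeter P = b + 2y = 5.02 + 2×1.47 = 7.96 m.
Hydraulic radius R = A/P = 7.379/7.96 = 0.9271 m.
Rearranging Manning's equation: n = (1/Q) A R^(2/3) S^(1/2) = (1/7.44) × 7.379 × 0.9271^(2/3) × √0.0013 = 0.034.

n = 0.034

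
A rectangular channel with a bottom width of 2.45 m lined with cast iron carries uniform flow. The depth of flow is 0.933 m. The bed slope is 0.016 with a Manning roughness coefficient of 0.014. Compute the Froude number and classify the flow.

Flow area A = b·y = 2.45 × 0.933 = 2.286 m². Wetted perimeter P = b + 2y = 2.45 + 2×0.933 = 4.316 m.
Hydraulic radius R = A/P = 2.286/4.316 = 0.5296 m.
V = (1/n) R^(2/3) √S = (1/0.014) × 0.5296^(2/3) × √0.016 = 5.914 m/s. Hydraulic depth D_h = A/T = 2.286/2.45 = 0.933 m.
Froude number Fr = V/√(g·D_h) = 5.914/√(9.81×0.933) = 1.95, which is greater than 1, so the flow is supercritical.

supercritical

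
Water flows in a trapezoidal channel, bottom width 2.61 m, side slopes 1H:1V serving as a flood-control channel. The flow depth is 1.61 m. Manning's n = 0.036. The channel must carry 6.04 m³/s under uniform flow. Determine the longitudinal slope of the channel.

S = 0.0011

With bottom width b = 2.61 m and side slope z = 1: A = (b + zy)y = (2.61 + 1×1.61)×1.61 = 6.794 m²; P = b + 2y√(1+z²) = 2.61 + 2×1.61×1.414 = 7.164 m.
Hydraulic radius R = A/P = 6.794/7.164 = 0.9484 m.
From Manning's equation, S = [nQ / (1 A R^(2/3))]² = [0.036 × 6.04 / (1 × 6.794 × 0.9484^(2/3))]² = 0.0011.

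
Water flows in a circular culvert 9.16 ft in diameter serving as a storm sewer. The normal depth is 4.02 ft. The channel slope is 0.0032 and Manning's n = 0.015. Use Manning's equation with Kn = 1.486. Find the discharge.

Q = 256 ft³/s

For a circular section of diameter D = 9.16 ft at depth y = 4.02 ft, the central angle is θ = 2 arccos(1 − 2y/D) = 2.896 rad. Then A = (D²/8)(θ − sin θ) = 27.83 ft² and P = Dθ/2 = 13.27 ft.
Hydraulic radius R = A/P = 27.83/13.27 = 2.098 ft.
Manning's equation: Q = (1.486/n) A R^(2/3) S^(1/2) = (1.486/0.015) × 27.83 × 2.098^(2/3) × 0.0032^(1/2) = 256 ft³/s.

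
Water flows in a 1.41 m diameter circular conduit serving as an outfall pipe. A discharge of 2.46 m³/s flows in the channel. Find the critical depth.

y_c = 0.826 m

At critical depth, Q² T / (g A³) = 1, i.e. A³/T = Q²/g = 2.46²/9.81 = 0.6169.
At y = 0.937 m: A³/T = 1.005 — over.
At y = 0.612 m: A³/T = 0.1965 — short.
At y = 0.826 m: A³/T = 0.6182 — close enough.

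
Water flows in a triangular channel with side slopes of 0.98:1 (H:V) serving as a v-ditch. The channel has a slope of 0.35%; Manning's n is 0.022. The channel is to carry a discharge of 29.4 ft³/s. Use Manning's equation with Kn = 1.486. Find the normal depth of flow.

y_n = 2.77 ft

Manning's equation rearranged: A R^(2/3) = nQ / (1.486·√S) = 0.022 × 29.4 / (1.486 × √0.0035) = 7.357.
At y = 2.27 ft: A R^(2/3) = 4.332 — short.
At y = 3.16 ft: A R^(2/3) = 10.47 — over.
At y = 2.77 ft: A R^(2/3) = 7.365 — close enough.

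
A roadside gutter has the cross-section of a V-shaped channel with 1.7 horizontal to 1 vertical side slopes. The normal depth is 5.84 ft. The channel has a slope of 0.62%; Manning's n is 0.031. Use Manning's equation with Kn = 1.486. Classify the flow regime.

subcritical

For a triangular section with side slope z = 1.7: A = zy² = 1.7×5.84² = 57.98 ft²; P = 2y√(1+z²) = 2×5.84×1.972 = 23.04 ft.
Hydraulic radius R = A/P = 57.98/23.04 = 2.517 ft.
V = (1.486/n) R^(2/3) √S = (1.486/0.031) × 2.517^(2/3) × √0.0062 = 6.984 ft/s. Hydraulic depth D_h = A/T = 57.98/19.86 = 2.92 ft.
Froude number Fr = V/√(g·D_h) = 6.984/√(32.2×2.92) = 0.72, which is less than 1, so the flow is subcritical.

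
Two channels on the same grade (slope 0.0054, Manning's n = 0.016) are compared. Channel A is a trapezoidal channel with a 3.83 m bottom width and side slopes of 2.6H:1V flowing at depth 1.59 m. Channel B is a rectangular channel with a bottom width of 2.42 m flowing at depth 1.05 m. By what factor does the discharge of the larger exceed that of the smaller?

7.31

Channel A: With bottom width b = 3.83 m and side slope z = 2.6: A = (b + zy)y = (3.83 + 2.6×1.59)×1.59 = 12.66 m²; P = b + 2y√(1+z²) = 3.83 + 2×1.59×2.786 = 12.69 m. Hydraulic radius R = A/P = 12.66/12.69 = 0.998 m. Q_A = (1/0.016)·12.66·0.998^(2/3)·√0.0054 = 58.08 m³/s.
Channel B: Flow area A = b·y = 2.42 × 1.05 = 2.541 m². Wetted perimeter P = b + 2y = 2.42 + 2×1.05 = 4.52 m. Hydraulic radius R = A/P = 2.541/4.52 = 0.5622 m. Q_B = (1/0.016)·2.541·0.5622^(2/3)·√0.0054 = 7.949 m³/s.
The larger discharge is 58.08 m³/s and the smaller is 7.949 m³/s; the ratio is 7.31.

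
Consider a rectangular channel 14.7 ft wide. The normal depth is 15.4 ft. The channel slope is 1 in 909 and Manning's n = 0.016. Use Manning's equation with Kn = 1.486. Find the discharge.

Q = 2030 ft³/s

Flow area A = b·y = 14.7 × 15.4 = 226.4 ft². Wetted perimeter P = b + 2y = 14.7 + 2×15.4 = 45.5 ft.
Hydraulic radius R = A/P = 226.4/45.5 = 4.975 ft.
Manning's equation: Q = (1.486/n) A R^(2/3) S^(1/2) = (1.486/0.016) × 226.4 × 4.975^(2/3) × 0.0011^(1/2) = 2030 ft³/s.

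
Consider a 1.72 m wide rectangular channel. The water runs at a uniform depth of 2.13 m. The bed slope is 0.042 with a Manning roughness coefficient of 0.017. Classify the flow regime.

Flow area A = b·y = 1.72 × 2.13 = 3.664 m². Wetted perimeter P = b + 2y = 1.72 + 2×2.13 = 5.98 m.
Hydraulic radius R = A/P = 3.664/5.98 = 0.6126 m.
V = (1/n) R^(2/3) √S = (1/0.017) × 0.6126^(2/3) × √0.042 = 8.696 m/s. Hydraulic depth D_h = A/T = 3.664/1.72 = 2.13 m.
Froude number Fr = V/√(g·D_h) = 8.696/√(9.81×2.13) = 1.9, which is greater than 1, so the flow is supercritical.

supercritical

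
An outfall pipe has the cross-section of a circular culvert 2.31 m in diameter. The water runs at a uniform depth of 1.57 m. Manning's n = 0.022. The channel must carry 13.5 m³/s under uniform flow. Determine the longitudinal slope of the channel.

S = 0.0161

For a circular section of diameter D = 2.31 m at depth y = 1.57 m, the central angle is θ = 2 arccos(1 − 2y/D) = 3.877 rad. Then A = (D²/8)(θ − sin θ) = 3.033 m² and P = Dθ/2 = 4.478 m.
Hydraulic radius R = A/P = 3.033/4.478 = 0.6774 m.
From Manning's equation, S = [nQ / (1 A R^(2/3))]² = [0.022 × 13.5 / (1 × 3.033 × 0.6774^(2/3))]² = 0.0161.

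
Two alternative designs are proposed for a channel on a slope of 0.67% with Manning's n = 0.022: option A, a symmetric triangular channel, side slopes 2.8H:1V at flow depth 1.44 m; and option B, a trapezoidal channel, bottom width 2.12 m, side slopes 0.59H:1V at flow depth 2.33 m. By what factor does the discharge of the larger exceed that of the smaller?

1.91

Channel A: For a triangular section with side slope z = 2.8: A = zy² = 2.8×1.44² = 5.806 m²; P = 2y√(1+z²) = 2×1.44×2.973 = 8.563 m. Hydraulic radius R = A/P = 5.806/8.563 = 0.6781 m. Q_A = (1/0.022)·5.806·0.6781^(2/3)·√0.0067 = 16.67 m³/s.
Channel B: With bottom width b = 2.12 m and side slope z = 0.59: A = (b + zy)y = (2.12 + 0.59×2.33)×2.33 = 8.143 m²; P = b + 2y√(1+z²) = 2.12 + 2×2.33×1.161 = 7.531 m. Hydraulic radius R = A/P = 8.143/7.531 = 1.081 m. Q_B = (1/0.022)·8.143·1.081^(2/3)·√0.0067 = 31.92 m³/s.
The larger discharge is 31.92 m³/s and the smaller is 16.67 m³/s; the ratio is 1.91.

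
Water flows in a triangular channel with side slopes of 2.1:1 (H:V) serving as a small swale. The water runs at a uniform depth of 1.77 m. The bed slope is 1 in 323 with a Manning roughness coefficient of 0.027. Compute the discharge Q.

Q = 11.7 m³/s

For a triangular section with side slope z = 2.1: A = zy² = 2.1×1.77² = 6.579 m²; P = 2y√(1+z²) = 2×1.77×2.326 = 8.234 m.
Hydraulic radius R = A/P = 6.579/8.234 = 0.799 m.
Manning's equation: Q = (1/n) A R^(2/3) S^(1/2) = (1/0.027) × 6.579 × 0.799^(2/3) × 0.003096^(1/2) = 11.7 m³/s.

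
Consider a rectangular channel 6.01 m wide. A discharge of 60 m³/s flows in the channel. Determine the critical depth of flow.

y_c = 2.17 m

For a rectangular channel, critical depth y_c = (q²/g)^(1/3) where q = Q/b = 60/6.01 = 9.983 m²/s.
So y_c = (9.983²/9.81)^(1/3) = 2.17 m.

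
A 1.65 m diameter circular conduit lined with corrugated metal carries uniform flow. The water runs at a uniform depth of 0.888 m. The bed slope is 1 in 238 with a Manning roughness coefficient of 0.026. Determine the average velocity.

For a circular section of diameter D = 1.65 m at depth y = 0.888 m, the central angle is θ = 2 arccos(1 − 2y/D) = 3.294 rad. Then A = (D²/8)(θ − sin θ) = 1.173 m² and P = Dθ/2 = 2.718 m.
Hydraulic radius R = A/P = 1.173/2.718 = 0.4316 m.
From Manning's equation, V = (1/n) R^(2/3) S^(1/2) = (1/0.026) × 0.4316^(2/3) × 0.004202^(1/2) = 1.42 m/s.

V = 1.42 m/s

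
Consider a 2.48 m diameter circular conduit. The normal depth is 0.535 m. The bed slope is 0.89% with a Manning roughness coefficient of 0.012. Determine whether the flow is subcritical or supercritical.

supercritical

For a circular section of diameter D = 2.48 m at depth y = 0.535 m, the central angle is θ = 2 arccos(1 − 2y/D) = 1.932 rad. Then A = (D²/8)(θ − sin θ) = 0.7662 m² and P = Dθ/2 = 2.396 m.
Hydraulic radius R = A/P = 0.7662/2.396 = 0.3198 m.
V = (1/n) R^(2/3) √S = (1/0.012) × 0.3198^(2/3) × √0.0089 = 3.677 m/s. Hydraulic depth D_h = A/T = 0.7662/2.04 = 0.3756 m.
Froude number Fr = V/√(g·D_h) = 3.677/√(9.81×0.3756) = 1.92, which is greater than 1, so the flow is supercritical.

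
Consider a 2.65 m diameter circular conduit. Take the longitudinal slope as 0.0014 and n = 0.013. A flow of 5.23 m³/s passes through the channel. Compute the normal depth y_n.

Manning's equation rearranged: A R^(2/3) = nQ / (1·√S) = 0.013 × 5.23 / (√0.0014) = 1.817.
At y = 1.08 m: A R^(2/3) = 1.461 — short.
At y = 1.52 m: A R^(2/3) = 2.626 — over.
At y = 1.22 m: A R^(2/3) = 1.817 — ≈ 1.817.

y_n = 1.22 m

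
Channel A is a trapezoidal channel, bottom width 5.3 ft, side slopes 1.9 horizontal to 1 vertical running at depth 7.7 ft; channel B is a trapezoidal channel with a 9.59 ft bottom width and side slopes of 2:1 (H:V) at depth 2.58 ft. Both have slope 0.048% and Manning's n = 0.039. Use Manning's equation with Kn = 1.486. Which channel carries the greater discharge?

Channel A: With bottom width b = 5.3 ft and side slope z = 1.9: A = (b + zy)y = (5.3 + 1.9×7.7)×7.7 = 153.5 ft²; P = b + 2y√(1+z²) = 5.3 + 2×7.7×2.147 = 38.37 ft. Hydraulic radius R = A/P = 153.5/38.37 = 4 ft. Q_A = (1.486/0.039)·153.5·4^(2/3)·√0.00048 = 322.8 ft³/s.
Channel B: With bottom width b = 9.59 ft and side slope z = 2: A = (b + zy)y = (9.59 + 2×2.58)×2.58 = 38.05 ft²; P = b + 2y√(1+z²) = 9.59 + 2×2.58×2.236 = 21.13 ft. Hydraulic radius R = A/P = 38.05/21.13 = 1.801 ft. Q_B = (1.486/0.039)·38.05·1.801^(2/3)·√0.00048 = 47.03 ft³/s.
Q_A = 322.8 ft³/s vs Q_B = 47.03 ft³/s, so channel A carries more.

channel A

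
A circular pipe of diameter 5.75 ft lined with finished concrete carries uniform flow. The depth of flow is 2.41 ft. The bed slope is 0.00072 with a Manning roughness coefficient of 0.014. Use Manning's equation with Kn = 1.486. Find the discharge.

For a circular section of diameter D = 5.75 ft at depth y = 2.41 ft, the central angle is θ = 2 arccos(1 − 2y/D) = 2.817 rad. Then A = (D²/8)(θ − sin θ) = 10.32 ft² and P = Dθ/2 = 8.098 ft.
Hydraulic radius R = A/P = 10.32/8.098 = 1.275 ft.
Manning's equation: Q = (1.486/n) A R^(2/3) S^(1/2) = (1.486/0.014) × 10.32 × 1.275^(2/3) × 0.00072^(1/2) = 34.6 ft³/s.

Q = 34.6 ft³/s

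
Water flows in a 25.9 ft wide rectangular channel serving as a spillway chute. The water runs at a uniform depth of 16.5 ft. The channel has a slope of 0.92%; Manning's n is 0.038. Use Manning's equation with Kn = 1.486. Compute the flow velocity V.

Flow area A = b·y = 25.9 × 16.5 = 427.3 ft². Wetted perimeter P = b + 2y = 25.9 + 2×16.5 = 58.9 ft.
Hydraulic radius R = A/P = 427.3/58.9 = 7.256 ft.
From Manning's equation, V = (1.486/n) R^(2/3) S^(1/2) = (1.486/0.038) × 7.256^(2/3) × 0.0092^(1/2) = 14.1 ft/s.

V = 14.1 ft/s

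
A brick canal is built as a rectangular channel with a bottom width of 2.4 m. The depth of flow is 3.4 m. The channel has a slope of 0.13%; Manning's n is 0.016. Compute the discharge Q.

Q = 17 m³/s

Flow area A = b·y = 2.4 × 3.4 = 8.16 m². Wetted perimeter P = b + 2y = 2.4 + 2×3.4 = 9.2 m.
Hydraulic radius R = A/P = 8.16/9.2 = 0.887 m.
Manning's equation: Q = (1/n) A R^(2/3) S^(1/2) = (1/0.016) × 8.16 × 0.887^(2/3) × 0.0013^(1/2) = 17 m³/s.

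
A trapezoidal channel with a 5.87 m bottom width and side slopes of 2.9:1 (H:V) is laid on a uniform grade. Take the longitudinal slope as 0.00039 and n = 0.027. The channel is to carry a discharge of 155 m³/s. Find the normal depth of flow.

y_n = 5.11 m

Manning's equation rearranged: A R^(2/3) = nQ / (1·√S) = 0.027 × 155 / (√0.00039) = 211.9.
Try y = 4.31 m: A R^(2/3) = 143.9 — short.
Try y = 5.62 m: A R^(2/3) = 264.2 — over.
Try y = 5.11 m: A R^(2/3) = 212 — matches.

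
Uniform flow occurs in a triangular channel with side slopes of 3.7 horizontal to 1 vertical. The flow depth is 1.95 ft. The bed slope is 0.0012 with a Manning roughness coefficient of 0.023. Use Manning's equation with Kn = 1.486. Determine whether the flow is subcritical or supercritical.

subcritical

For a triangular section with side slope z = 3.7: A = zy² = 3.7×1.95² = 14.07 ft²; P = 2y√(1+z²) = 2×1.95×3.833 = 14.95 ft.
Hydraulic radius R = A/P = 14.07/14.95 = 0.9412 ft.
V = (1.486/n) R^(2/3) √S = (1.486/0.023) × 0.9412^(2/3) × √0.0012 = 2.15 ft/s. Hydraulic depth D_h = A/T = 14.07/14.43 = 0.975 ft.
Froude number Fr = V/√(g·D_h) = 2.15/√(32.2×0.975) = 0.384, which is less than 1, so the flow is subcritical.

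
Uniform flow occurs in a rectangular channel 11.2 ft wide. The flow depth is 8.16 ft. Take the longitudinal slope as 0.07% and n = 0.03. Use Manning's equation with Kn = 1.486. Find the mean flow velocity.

V = 2.92 ft/s

Flow area A = b·y = 11.2 × 8.16 = 91.39 ft². Wetted perimeter P = b + 2y = 11.2 + 2×8.16 = 27.52 ft.
Hydraulic radius R = A/P = 91.39/27.52 = 3.321 ft.
From Manning's equation, V = (1.486/n) R^(2/3) S^(1/2) = (1.486/0.03) × 3.321^(2/3) × 0.0007^(1/2) = 2.92 ft/s.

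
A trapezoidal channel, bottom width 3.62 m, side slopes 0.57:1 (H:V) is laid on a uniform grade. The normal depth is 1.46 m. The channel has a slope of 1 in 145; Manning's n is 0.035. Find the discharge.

With bottom width b = 3.62 m and side slope z = 0.57: A = (b + zy)y = (3.62 + 0.57×1.46)×1.46 = 6.5 m²; P = b + 2y√(1+z²) = 3.62 + 2×1.46×1.151 = 6.981 m.
Hydraulic radius R = A/P = 6.5/6.981 = 0.9311 m.
Manning's equation: Q = (1/n) A R^(2/3) S^(1/2) = (1/0.035) × 6.5 × 0.9311^(2/3) × 0.006897^(1/2) = 14.7 m³/s.

Q = 14.7 m³/s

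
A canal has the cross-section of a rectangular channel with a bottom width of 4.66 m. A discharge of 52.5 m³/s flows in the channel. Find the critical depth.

For a rectangular channel, critical depth y_c = (q²/g)^(1/3) where q = Q/b = 52.5/4.66 = 11.27 m²/s.
So y_c = (11.27²/9.81)^(1/3) = 2.35 m.

y_c = 2.35 m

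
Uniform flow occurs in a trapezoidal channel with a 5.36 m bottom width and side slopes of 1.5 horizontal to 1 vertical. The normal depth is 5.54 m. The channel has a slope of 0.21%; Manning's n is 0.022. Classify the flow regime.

With bottom width b = 5.36 m and side slope z = 1.5: A = (b + zy)y = (5.36 + 1.5×5.54)×5.54 = 75.73 m²; P = b + 2y√(1+z²) = 5.36 + 2×5.54×1.803 = 25.33 m.
Hydraulic radius R = A/P = 75.73/25.33 = 2.989 m.
V = (1/n) R^(2/3) √S = (1/0.022) × 2.989^(2/3) × √0.0021 = 4.322 m/s. Hydraulic depth D_h = A/T = 75.73/21.98 = 3.445 m.
Froude number Fr = V/√(g·D_h) = 4.322/√(9.81×3.445) = 0.743, which is less than 1, so the flow is subcritical.

subcritical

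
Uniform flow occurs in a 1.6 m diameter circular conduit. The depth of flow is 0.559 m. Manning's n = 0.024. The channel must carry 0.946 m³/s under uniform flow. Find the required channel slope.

S = 0.0063

For a circular section of diameter D = 1.6 m at depth y = 0.559 m, the central angle is θ = 2 arccos(1 − 2y/D) = 2.53 rad. Then A = (D²/8)(θ − sin θ) = 0.6256 m² and P = Dθ/2 = 2.024 m.
Hydraulic radius R = A/P = 0.6256/2.024 = 0.3092 m.
From Manning's equation, S = [nQ / (1 A R^(2/3))]² = [0.024 × 0.946 / (1 × 0.6256 × 0.3092^(2/3))]² = 0.0063.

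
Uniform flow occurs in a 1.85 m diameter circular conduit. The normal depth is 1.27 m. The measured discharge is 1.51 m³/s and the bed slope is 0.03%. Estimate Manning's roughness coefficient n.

n = 0.015

For a circular section of diameter D = 1.85 m at depth y = 1.27 m, the central angle is θ = 2 arccos(1 − 2y/D) = 3.906 rad. Then A = (D²/8)(θ − sin θ) = 1.967 m² and P = Dθ/2 = 3.613 m.
Hydraulic radius R = A/P = 1.967/3.613 = 0.5445 m.
Rearranging Manning's equation: n = (1/Q) A R^(2/3) S^(1/2) = (1/1.51) × 1.967 × 0.5445^(2/3) × √0.0003 = 0.015.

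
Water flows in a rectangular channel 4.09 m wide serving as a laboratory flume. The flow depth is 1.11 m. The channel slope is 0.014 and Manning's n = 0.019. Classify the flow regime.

supercritical

Flow area A = b·y = 4.09 × 1.11 = 4.54 m². Wetted perimeter P = b + 2y = 4.09 + 2×1.11 = 6.31 m.
Hydraulic radius R = A/P = 4.54/6.31 = 0.7195 m.
V = (1/n) R^(2/3) √S = (1/0.019) × 0.7195^(2/3) × √0.014 = 5 m/s. Hydraulic depth D_h = A/T = 4.54/4.09 = 1.11 m.
Froude number Fr = V/√(g·D_h) = 5/√(9.81×1.11) = 1.52, which is greater than 1, so the flow is supercritical.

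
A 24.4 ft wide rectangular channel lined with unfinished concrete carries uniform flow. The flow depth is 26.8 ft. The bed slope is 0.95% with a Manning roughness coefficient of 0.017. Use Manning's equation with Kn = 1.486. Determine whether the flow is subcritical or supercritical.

Flow area A = b·y = 24.4 × 26.8 = 653.9 ft². Wetted perimeter P = b + 2y = 24.4 + 2×26.8 = 78 ft.
Hydraulic radius R = A/P = 653.9/78 = 8.384 ft.
V = (1.486/n) R^(2/3) √S = (1.486/0.017) × 8.384^(2/3) × √0.0095 = 35.16 ft/s. Hydraulic depth D_h = A/T = 653.9/24.4 = 26.8 ft.
Froude number Fr = V/√(g·D_h) = 35.16/√(32.2×26.8) = 1.2, which is greater than 1, so the flow is supercritical.

supercritical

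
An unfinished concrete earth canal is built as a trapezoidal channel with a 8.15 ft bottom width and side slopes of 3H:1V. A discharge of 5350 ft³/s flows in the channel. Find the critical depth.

At critical depth, Q² T / (g A³) = 1, i.e. A³/T = Q²/g = 5350²/32.2 = 888900.
Trying y = 12.9 ft: A³/T = 2580000 — over.
Trying y = 8.72 ft: A³/T = 442900 — short.
Trying y = 10.2 ft: A³/T = 890400 — ≈ 888900.

y_c = 10.2 ft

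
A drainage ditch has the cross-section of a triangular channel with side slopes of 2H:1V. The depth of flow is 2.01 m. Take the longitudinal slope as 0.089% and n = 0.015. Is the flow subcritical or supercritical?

subcritical

For a triangular section with side slope z = 2: A = zy² = 2×2.01² = 8.08 m²; P = 2y√(1+z²) = 2×2.01×2.236 = 8.989 m.
Hydraulic radius R = A/P = 8.08/8.989 = 0.8989 m.
V = (1/n) R^(2/3) √S = (1/0.015) × 0.8989^(2/3) × √0.00089 = 1.852 m/s. Hydraulic depth D_h = A/T = 8.08/8.04 = 1.005 m.
Froude number Fr = V/√(g·D_h) = 1.852/√(9.81×1.005) = 0.59, which is less than 1, so the flow is subcritical.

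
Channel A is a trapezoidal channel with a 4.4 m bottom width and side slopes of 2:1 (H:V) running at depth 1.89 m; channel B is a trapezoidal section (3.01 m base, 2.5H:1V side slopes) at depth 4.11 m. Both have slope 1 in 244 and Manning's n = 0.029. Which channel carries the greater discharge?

channel B

Channel A: With bottom width b = 4.4 m and side slope z = 2: A = (b + zy)y = (4.4 + 2×1.89)×1.89 = 15.46 m²; P = b + 2y√(1+z²) = 4.4 + 2×1.89×2.236 = 12.85 m. Hydraulic radius R = A/P = 15.46/12.85 = 1.203 m. Q_A = (1/0.029)·15.46·1.203^(2/3)·√0.004098 = 38.6 m³/s.
Channel B: With bottom width b = 3.01 m and side slope z = 2.5: A = (b + zy)y = (3.01 + 2.5×4.11)×4.11 = 54.6 m²; P = b + 2y√(1+z²) = 3.01 + 2×4.11×2.693 = 25.14 m. Hydraulic radius R = A/P = 54.6/25.14 = 2.172 m. Q_B = (1/0.029)·54.6·2.172^(2/3)·√0.004098 = 202.1 m³/s.
Q_A = 38.6 m³/s vs Q_B = 202.1 m³/s, so channel B carries more.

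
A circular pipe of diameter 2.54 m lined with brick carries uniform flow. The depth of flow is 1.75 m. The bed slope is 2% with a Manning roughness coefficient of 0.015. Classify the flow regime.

For a circular section of diameter D = 2.54 m at depth y = 1.75 m, the central angle is θ = 2 arccos(1 − 2y/D) = 3.917 rad. Then A = (D²/8)(θ − sin θ) = 3.723 m² and P = Dθ/2 = 4.974 m.
Hydraulic radius R = A/P = 3.723/4.974 = 0.7485 m.
V = (1/n) R^(2/3) √S = (1/0.015) × 0.7485^(2/3) × √0.02 = 7.772 m/s. Hydraulic depth D_h = A/T = 3.723/2.352 = 1.583 m.
Froude number Fr = V/√(g·D_h) = 7.772/√(9.81×1.583) = 1.97, which is greater than 1, so the flow is supercritical.

supercritical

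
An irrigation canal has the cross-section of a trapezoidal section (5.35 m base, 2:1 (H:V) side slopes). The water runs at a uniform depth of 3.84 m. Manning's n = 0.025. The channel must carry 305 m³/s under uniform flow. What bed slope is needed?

S = 0.00801

With bottom width b = 5.35 m and side slope z = 2: A = (b + zy)y = (5.35 + 2×3.84)×3.84 = 50.04 m²; P = b + 2y√(1+z²) = 5.35 + 2×3.84×2.236 = 22.52 m.
Hydraulic radius R = A/P = 50.04/22.52 = 2.222 m.
From Manning's equation, S = [nQ / (1 A R^(2/3))]² = [0.025 × 305 / (1 × 50.04 × 2.222^(2/3))]² = 0.00801.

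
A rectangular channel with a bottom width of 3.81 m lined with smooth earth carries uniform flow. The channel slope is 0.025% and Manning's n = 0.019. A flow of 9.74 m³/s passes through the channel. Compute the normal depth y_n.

Manning's equation rearranged: A R^(2/3) = nQ / (1·√S) = 0.019 × 9.74 / (√0.00025) = 11.7.
At y = 3.07 m: A R^(2/3) = 13.03 — over.
At y = 2.33 m: A R^(2/3) = 9.16 — short.
At y = 2.82 m: A R^(2/3) = 11.7 — close enough.

y_n = 2.82 m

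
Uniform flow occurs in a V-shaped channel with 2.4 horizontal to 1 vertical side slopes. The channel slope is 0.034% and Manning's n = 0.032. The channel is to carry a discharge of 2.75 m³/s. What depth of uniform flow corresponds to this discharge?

y_n = 1.57 m

Manning's equation rearranged: A R^(2/3) = nQ / (1·√S) = 0.032 × 2.75 / (√0.00034) = 4.772.
Trying y = 2 m: A R^(2/3) = 9.101 — too large.
Trying y = 1.32 m: A R^(2/3) = 3.005 — too small.
Trying y = 1.57 m: A R^(2/3) = 4.773 — close enough.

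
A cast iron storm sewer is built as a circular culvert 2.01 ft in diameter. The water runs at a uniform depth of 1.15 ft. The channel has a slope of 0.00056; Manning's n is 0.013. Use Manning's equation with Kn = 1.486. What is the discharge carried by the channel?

Q = 3.38 ft³/s

For a circular section of diameter D = 2.01 ft at depth y = 1.15 ft, the central angle is θ = 2 arccos(1 − 2y/D) = 3.431 rad. Then A = (D²/8)(θ − sin θ) = 1.877 ft² and P = Dθ/2 = 3.448 ft.
Hydraulic radius R = A/P = 1.877/3.448 = 0.5443 ft.
Manning's equation: Q = (1.486/n) A R^(2/3) S^(1/2) = (1.486/0.013) × 1.877 × 0.5443^(2/3) × 0.00056^(1/2) = 3.38 ft³/s.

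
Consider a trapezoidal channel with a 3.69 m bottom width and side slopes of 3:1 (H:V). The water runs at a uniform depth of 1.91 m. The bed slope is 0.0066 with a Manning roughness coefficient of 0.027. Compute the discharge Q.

Q = 59.1 m³/s

With bottom width b = 3.69 m and side slope z = 3: A = (b + zy)y = (3.69 + 3×1.91)×1.91 = 17.99 m²; P = b + 2y√(1+z²) = 3.69 + 2×1.91×3.162 = 15.77 m.
Hydraulic radius R = A/P = 17.99/15.77 = 1.141 m.
Manning's equation: Q = (1/n) A R^(2/3) S^(1/2) = (1/0.027) × 17.99 × 1.141^(2/3) × 0.0066^(1/2) = 59.1 m³/s.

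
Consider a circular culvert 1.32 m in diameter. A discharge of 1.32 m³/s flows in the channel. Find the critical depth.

y_c = 0.608 m

At critical depth, Q² T / (g A³) = 1, i.e. A³/T = Q²/g = 1.32²/9.81 = 0.1776.
Trying y = 0.707 m: A³/T = 0.3156 — too large.
Trying y = 0.425 m: A³/T = 0.04474 — too small.
Trying y = 0.608 m: A³/T = 0.1773 — close enough.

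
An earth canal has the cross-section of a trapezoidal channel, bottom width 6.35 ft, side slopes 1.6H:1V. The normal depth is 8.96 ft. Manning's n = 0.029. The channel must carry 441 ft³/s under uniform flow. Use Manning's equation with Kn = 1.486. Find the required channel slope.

S = 0.000281

With bottom width b = 6.35 ft and side slope z = 1.6: A = (b + zy)y = (6.35 + 1.6×8.96)×8.96 = 185.3 ft²; P = b + 2y√(1+z²) = 6.35 + 2×8.96×1.887 = 40.16 ft.
Hydraulic radius R = A/P = 185.3/40.16 = 4.615 ft.
From Manning's equation, S = [nQ / (1.486 A R^(2/3))]² = [0.029 × 441 / (1.486 × 185.3 × 4.615^(2/3))]² = 0.000281.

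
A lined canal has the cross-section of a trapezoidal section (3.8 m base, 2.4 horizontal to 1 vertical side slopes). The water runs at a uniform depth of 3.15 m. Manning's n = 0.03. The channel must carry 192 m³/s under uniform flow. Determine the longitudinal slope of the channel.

S = 0.0121

With bottom width b = 3.8 m and side slope z = 2.4: A = (b + zy)y = (3.8 + 2.4×3.15)×3.15 = 35.78 m²; P = b + 2y√(1+z²) = 3.8 + 2×3.15×2.6 = 20.18 m.
Hydraulic radius R = A/P = 35.78/20.18 = 1.773 m.
From Manning's equation, S = [nQ / (1 A R^(2/3))]² = [0.03 × 192 / (1 × 35.78 × 1.773^(2/3))]² = 0.0121.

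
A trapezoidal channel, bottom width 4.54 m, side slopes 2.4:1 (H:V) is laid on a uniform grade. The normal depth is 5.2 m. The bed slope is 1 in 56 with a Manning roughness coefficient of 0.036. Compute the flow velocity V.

V = 7.38 m/s

With bottom width b = 4.54 m and side slope z = 2.4: A = (b + zy)y = (4.54 + 2.4×5.2)×5.2 = 88.5 m²; P = b + 2y√(1+z²) = 4.54 + 2×5.2×2.6 = 31.58 m.
Hydraulic radius R = A/P = 88.5/31.58 = 2.803 m.
From Manning's equation, V = (1/n) R^(2/3) S^(1/2) = (1/0.036) × 2.803^(2/3) × 0.01786^(1/2) = 7.38 m/s.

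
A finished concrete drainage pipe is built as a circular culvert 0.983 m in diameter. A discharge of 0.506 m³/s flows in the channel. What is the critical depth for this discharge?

At critical depth, Q² T / (g A³) = 1, i.e. A³/T = Q²/g = 0.506²/9.81 = 0.0261.
At y = 0.489 m: A³/T = 0.05451 — too large.
At y = 0.355 m: A³/T = 0.01596 — too small.
At y = 0.403 m: A³/T = 0.026 — close enough.

y_c = 0.403 m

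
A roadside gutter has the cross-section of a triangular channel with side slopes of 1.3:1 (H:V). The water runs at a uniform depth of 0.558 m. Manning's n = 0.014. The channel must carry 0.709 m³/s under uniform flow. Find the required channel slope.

S = 0.0045

For a triangular section with side slope z = 1.3: A = zy² = 1.3×0.558² = 0.4048 m²; P = 2y√(1+z²) = 2×0.558×1.64 = 1.83 m.
Hydraulic radius R = A/P = 0.4048/1.83 = 0.2211 m.
From Manning's equation, S = [nQ / (1 A R^(2/3))]² = [0.014 × 0.709 / (1 × 0.4048 × 0.2211^(2/3))]² = 0.0045.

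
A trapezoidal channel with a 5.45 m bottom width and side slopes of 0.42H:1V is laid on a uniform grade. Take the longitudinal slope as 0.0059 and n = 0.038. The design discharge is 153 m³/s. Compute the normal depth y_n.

y_n = 5.42 m

Manning's equation rearranged: A R^(2/3) = nQ / (1·√S) = 0.038 × 153 / (√0.0059) = 75.69.
At y = 6.39 m: A R^(2/3) = 100.6 — too large.
At y = 4.62 m: A R^(2/3) = 57.87 — too small.
At y = 5.42 m: A R^(2/3) = 75.77 — ≈ 75.69.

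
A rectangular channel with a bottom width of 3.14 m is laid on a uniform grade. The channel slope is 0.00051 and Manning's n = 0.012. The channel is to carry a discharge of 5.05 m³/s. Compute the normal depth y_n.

y_n = 1.13 m

Manning's equation rearranged: A R^(2/3) = nQ / (1·√S) = 0.012 × 5.05 / (√0.00051) = 2.683.
At y = 0.983 m: A R^(2/3) = 2.207 — low.
At y = 1.13 m: A R^(2/3) = 2.682 — matches.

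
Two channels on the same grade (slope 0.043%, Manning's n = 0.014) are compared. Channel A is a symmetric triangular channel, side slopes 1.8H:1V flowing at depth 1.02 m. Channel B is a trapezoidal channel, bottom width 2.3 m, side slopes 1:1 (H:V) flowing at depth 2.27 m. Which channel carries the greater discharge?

Channel A: For a triangular section with side slope z = 1.8: A = zy² = 1.8×1.02² = 1.873 m²; P = 2y√(1+z²) = 2×1.02×2.059 = 4.201 m. Hydraulic radius R = A/P = 1.873/4.201 = 0.4458 m. Q_A = (1/0.014)·1.873·0.4458^(2/3)·√0.00043 = 1.619 m³/s.
Channel B: With bottom width b = 2.3 m and side slope z = 1: A = (b + zy)y = (2.3 + 1×2.27)×2.27 = 10.37 m²; P = b + 2y√(1+z²) = 2.3 + 2×2.27×1.414 = 8.721 m. Hydraulic radius R = A/P = 10.37/8.721 = 1.19 m. Q_B = (1/0.014)·10.37·1.19^(2/3)·√0.00043 = 17.25 m³/s.
Q_A = 1.619 m³/s vs Q_B = 17.25 m³/s, so channel B carries more.

channel B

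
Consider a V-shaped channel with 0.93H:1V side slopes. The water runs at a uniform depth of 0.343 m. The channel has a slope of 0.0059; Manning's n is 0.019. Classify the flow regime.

For a triangular section with side slope z = 0.93: A = zy² = 0.93×0.343² = 0.1094 m²; P = 2y√(1+z²) = 2×0.343×1.366 = 0.9368 m.
Hydraulic radius R = A/P = 0.1094/0.9368 = 0.1168 m.
V = (1/n) R^(2/3) √S = (1/0.019) × 0.1168^(2/3) × √0.0059 = 0.9659 m/s. Hydraulic depth D_h = A/T = 0.1094/0.638 = 0.1715 m.
Froude number Fr = V/√(g·D_h) = 0.9659/√(9.81×0.1715) = 0.745, which is less than 1, so the flow is subcritical.

subcritical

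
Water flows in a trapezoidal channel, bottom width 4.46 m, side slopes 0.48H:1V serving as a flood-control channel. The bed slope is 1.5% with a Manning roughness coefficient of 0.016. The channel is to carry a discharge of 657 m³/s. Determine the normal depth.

Manning's equation rearranged: A R^(2/3) = nQ / (1·√S) = 0.016 × 657 / (√0.015) = 85.83.
Try y = 7.18 m: A R^(2/3) = 112.4 — too large.
Try y = 5.46 m: A R^(2/3) = 68 — too small.
Try y = 6.21 m: A R^(2/3) = 85.88 — close enough.

y_n = 6.21 m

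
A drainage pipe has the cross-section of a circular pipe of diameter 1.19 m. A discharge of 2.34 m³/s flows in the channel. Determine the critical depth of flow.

At critical depth, Q² T / (g A³) = 1, i.e. A³/T = Q²/g = 2.34²/9.81 = 0.5582.
Trying y = 1.04 m: A³/T = 1.387 — high.
Trying y = 0.845 m: A³/T = 0.5579 — matches.

y_c = 0.845 m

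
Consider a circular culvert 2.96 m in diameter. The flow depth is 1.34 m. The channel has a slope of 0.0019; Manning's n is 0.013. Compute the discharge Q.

For a circular section of diameter D = 2.96 m at depth y = 1.34 m, the central angle is θ = 2 arccos(1 − 2y/D) = 2.952 rad. Then A = (D²/8)(θ − sin θ) = 3.027 m² and P = Dθ/2 = 4.369 m.
Hydraulic radius R = A/P = 3.027/4.369 = 0.6928 m.
Manning's equation: Q = (1/n) A R^(2/3) S^(1/2) = (1/0.013) × 3.027 × 0.6928^(2/3) × 0.0019^(1/2) = 7.95 m³/s.

Q = 7.95 m³/s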